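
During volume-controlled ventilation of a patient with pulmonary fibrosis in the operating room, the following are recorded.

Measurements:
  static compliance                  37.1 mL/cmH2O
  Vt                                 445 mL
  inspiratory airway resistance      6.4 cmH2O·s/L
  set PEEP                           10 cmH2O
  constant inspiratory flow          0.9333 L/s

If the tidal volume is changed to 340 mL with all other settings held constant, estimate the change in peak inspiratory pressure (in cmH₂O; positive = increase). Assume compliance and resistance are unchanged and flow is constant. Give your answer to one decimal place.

PIP = Vt/C + R·V̇ + PEEP (constant-flow equation of motion).
Only the elastic term changes: ΔPIP = ΔVt / C = (340 − 445) / 37.1 = -2.83 cmH2O.

-2.8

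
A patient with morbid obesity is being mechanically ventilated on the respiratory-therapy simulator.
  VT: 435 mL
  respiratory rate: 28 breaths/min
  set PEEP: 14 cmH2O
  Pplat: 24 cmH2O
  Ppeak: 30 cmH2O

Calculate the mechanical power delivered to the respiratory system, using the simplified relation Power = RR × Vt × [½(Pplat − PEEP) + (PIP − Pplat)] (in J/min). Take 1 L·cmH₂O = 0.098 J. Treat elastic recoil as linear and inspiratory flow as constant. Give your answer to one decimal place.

13.1

Per-breath work = Vt × [½(Pplat−PEEP) + (PIP−Pplat)] = 0.435 × [0.5×10.0 + 6.0] = 0.435 × 11.0 = 4.785 L·cmH2O.
Power = 28 × 4.785 = 133.98 L·cmH2O/min.
× 0.098 J/(L·cmH2O) → 13.13 J/min.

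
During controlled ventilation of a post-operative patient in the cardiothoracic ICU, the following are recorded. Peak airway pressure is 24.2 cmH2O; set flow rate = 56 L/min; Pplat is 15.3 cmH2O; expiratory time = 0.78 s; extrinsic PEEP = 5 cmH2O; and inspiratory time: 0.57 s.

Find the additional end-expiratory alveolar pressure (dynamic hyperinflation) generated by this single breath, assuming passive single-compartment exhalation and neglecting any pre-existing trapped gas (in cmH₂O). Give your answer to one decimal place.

Flow: 56 L/min ÷ 60 = 0.9333 L/s.
Vt = flow × Ti = 0.9333 L/s × 0.57 s × 1000 mL/L = 531.98 mL.
R = (PIP − Pplat)/V̇ = (24.2 − 15.3) / 0.9333 = 8.9/0.9333 = 9.536 cmH2O·s/L.
C = Vt/(Pplat − PEEP) = 531.98 / (15.3 − 5) = 531.98/10.3 = 51.649 mL/cmH2O.
τ = R × C = 9.536 × 0.05165 L/cmH2O = 0.4925 s.
Fraction remaining = e^(−Te/τ) = e^(−0.78/0.4925) = 0.2052; trapped volume = 531.98 × 0.2052 = 109.16 mL.
Additional alveolar pressure from trapping ≈ V_trapped / C = 109.16 / 51.649 = 2.113 cmH2O.

2.1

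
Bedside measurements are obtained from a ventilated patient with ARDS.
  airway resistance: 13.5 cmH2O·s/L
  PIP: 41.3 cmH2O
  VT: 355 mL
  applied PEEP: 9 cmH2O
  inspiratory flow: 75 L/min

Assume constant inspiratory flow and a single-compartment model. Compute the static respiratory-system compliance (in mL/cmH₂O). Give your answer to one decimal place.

23.0

Flow: 75 L/min ÷ 60 = 1.25 L/s.
Equation of motion (constant flow): PIP = Vt/C + R·V̇ + PEEP.
Vt/C = PIP − R·V̇ − PEEP = 41.3 − 13.5×1.25 − 9 = 41.3 − 16.875 − 9 = 15.425 cmH2O.
C = Vt / 15.425 = 355 / 15.425 = 23.015 mL/cmH2O.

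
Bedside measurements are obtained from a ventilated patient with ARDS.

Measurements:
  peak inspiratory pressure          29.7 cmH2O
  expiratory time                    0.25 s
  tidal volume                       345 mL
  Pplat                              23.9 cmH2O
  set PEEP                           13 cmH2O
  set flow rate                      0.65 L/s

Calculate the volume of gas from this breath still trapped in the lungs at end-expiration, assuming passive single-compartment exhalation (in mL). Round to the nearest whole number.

R = (PIP − Pplat)/V̇ = (29.7 − 23.9) / 0.65 = 5.8/0.65 = 8.923 cmH2O·s/L.
C = Vt/(Pplat − PEEP) = 345.0 / (23.9 − 13) = 345.0/10.9 = 31.651 mL/cmH2O.
τ = R × C = 8.923 × 0.03165 L/cmH2O = 0.2824 s.
Fraction remaining = e^(−Te/τ) = e^(−0.25/0.2824) = 0.4126.
Trapped volume = 345.0 × 0.4126 = 142.35 mL.

142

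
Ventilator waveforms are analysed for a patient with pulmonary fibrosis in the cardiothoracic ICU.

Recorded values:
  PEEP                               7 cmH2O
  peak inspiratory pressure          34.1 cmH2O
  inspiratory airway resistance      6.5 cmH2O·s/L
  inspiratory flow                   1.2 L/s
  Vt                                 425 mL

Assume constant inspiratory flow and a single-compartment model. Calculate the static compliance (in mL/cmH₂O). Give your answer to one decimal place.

22.0

Equation of motion (constant flow): PIP = Vt/C + R·V̇ + PEEP.
Vt/C = PIP − R·V̇ − PEEP = 34.1 − 6.5×1.2 − 7 = 34.1 − 7.8 − 7 = 19.3 cmH2O.
C = Vt / 19.3 = 425 / 19.3 = 22.021 mL/cmH2O.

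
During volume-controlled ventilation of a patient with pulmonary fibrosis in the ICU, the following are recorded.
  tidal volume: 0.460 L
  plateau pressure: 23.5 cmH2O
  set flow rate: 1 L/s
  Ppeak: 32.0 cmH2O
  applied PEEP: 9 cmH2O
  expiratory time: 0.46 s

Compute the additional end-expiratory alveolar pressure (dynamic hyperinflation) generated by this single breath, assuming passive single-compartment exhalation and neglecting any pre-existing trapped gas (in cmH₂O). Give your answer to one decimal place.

2.6

R = (PIP − Pplat)/V̇ = (32.0 − 23.5) / 1 = 8.5/1 = 8.5 cmH2O·s/L.
C = Vt/(Pplat − PEEP) = 460.0 / (23.5 − 9) = 460.0/14.5 = 31.724 mL/cmH2O.
τ = R × C = 8.5 × 0.03172 L/cmH2O = 0.2696 s.
Fraction remaining = e^(−Te/τ) = e^(−0.46/0.2696) = 0.1815; trapped volume = 460.0 × 0.1815 = 83.49 mL.
Additional alveolar pressure from trapping ≈ V_trapped / C = 83.49 / 31.724 = 2.632 cmH2O.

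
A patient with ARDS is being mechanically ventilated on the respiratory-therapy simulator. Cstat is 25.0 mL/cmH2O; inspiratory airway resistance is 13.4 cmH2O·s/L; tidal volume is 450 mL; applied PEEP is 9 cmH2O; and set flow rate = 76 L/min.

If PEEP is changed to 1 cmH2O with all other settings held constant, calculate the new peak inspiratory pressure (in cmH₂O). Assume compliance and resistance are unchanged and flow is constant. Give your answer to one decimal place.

Flow: 76 L/min ÷ 60 = 1.2667 L/s.
PIP = Vt/C + R·V̇ + PEEP (constant-flow equation of motion).
Only the baseline term changes: ΔPIP = ΔPEEP = 1 − 9 = -8.0 cmH2O.
Original PIP = 450/25.0 + 13.4×1.2667 + 9 = 43.974 cmH2O; new PIP = 43.974 + (-8.0) = 35.974 cmH2O.

36.0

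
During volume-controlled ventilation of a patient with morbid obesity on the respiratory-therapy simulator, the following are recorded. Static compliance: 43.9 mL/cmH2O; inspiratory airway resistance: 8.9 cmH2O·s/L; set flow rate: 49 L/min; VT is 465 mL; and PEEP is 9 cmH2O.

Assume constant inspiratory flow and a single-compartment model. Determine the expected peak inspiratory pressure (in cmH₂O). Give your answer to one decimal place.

26.9

Flow: 49 L/min ÷ 60 = 0.8167 L/s.
Equation of motion (constant flow): PIP = Vt/C + R·V̇ + PEEP.
PIP = 465/43.9 + 8.9×0.8167 + 9 = 10.592 + 7.269 + 9 = 26.861 cmH2O.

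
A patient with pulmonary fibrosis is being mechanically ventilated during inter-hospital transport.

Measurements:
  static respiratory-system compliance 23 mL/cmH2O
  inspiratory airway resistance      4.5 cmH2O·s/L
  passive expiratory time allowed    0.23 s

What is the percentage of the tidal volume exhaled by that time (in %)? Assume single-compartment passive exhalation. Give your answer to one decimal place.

τ = R × C = 4.5 × 23 mL/cmH2O = 4.5 × 0.023 L/cmH2O = 0.1035 s.
Passive exhalation: V(t)/V₀ = e^(−t/τ) = e^(−0.23/0.1035) = 0.1084.
Fraction exhaled = 1 − 0.1084 = 0.8916 → 89.16%.

89.2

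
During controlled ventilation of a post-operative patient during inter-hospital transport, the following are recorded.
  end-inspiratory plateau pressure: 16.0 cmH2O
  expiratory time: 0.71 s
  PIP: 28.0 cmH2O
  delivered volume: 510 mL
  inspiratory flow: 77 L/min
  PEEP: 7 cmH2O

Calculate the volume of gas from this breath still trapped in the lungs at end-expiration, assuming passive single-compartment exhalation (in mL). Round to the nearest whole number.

Flow: 77 L/min ÷ 60 = 1.2833 L/s.
R = (PIP − Pplat)/V̇ = (28.0 − 16.0) / 1.2833 = 12.0/1.2833 = 9.351 cmH2O·s/L.
C = Vt/(Pplat − PEEP) = 510.0 / (16.0 − 7) = 510.0/9.0 = 56.667 mL/cmH2O.
τ = R × C = 9.351 × 0.05667 L/cmH2O = 0.5299 s.
Fraction remaining = e^(−Te/τ) = e^(−0.71/0.5299) = 0.2619.
Trapped volume = 510.0 × 0.2619 = 133.57 mL.

134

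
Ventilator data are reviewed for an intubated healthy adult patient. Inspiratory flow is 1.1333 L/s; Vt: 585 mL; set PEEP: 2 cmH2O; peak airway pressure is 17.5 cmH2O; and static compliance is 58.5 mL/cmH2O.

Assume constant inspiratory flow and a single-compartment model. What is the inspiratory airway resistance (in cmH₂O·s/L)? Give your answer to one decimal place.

4.9

Equation of motion (constant flow): PIP = Vt/C + R·V̇ + PEEP.
R·V̇ = PIP − Vt/C − PEEP = 17.5 − 585/58.5 − 2 = 17.5 − 10.0 − 2 = 5.5 cmH2O.
R = 5.5 / 1.1333 = 4.853 cmH2O·s/L.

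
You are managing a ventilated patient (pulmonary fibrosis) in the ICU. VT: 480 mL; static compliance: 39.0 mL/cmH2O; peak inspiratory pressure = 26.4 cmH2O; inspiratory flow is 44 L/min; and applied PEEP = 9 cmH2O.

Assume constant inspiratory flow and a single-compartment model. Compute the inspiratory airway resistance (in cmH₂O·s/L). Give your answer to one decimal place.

6.9

Flow: 44 L/min ÷ 60 = 0.7333 L/s.
Equation of motion (constant flow): PIP = Vt/C + R·V̇ + PEEP.
R·V̇ = PIP − Vt/C − PEEP = 26.4 − 480/39.0 − 9 = 26.4 − 12.308 − 9 = 5.092 cmH2O.
R = 5.092 / 0.7333 = 6.944 cmH2O·s/L.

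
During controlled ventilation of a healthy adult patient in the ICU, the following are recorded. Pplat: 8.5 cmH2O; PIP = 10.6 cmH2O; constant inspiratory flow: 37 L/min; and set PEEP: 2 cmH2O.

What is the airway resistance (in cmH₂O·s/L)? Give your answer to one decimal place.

Flow: 37 L/min ÷ 60 = 0.6167 L/s.
Raw = (PIP − Pplat) / flow = (10.6 − 8.5) / 0.6167 = 2.1 / 0.6167 = 3.405 cmH2O·s/L.

3.4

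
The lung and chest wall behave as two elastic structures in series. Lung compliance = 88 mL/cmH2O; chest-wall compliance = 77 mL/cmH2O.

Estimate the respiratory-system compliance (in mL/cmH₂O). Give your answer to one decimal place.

Lung and chest wall are elastances in series: 1/Crs = 1/CL + 1/Ccw.
1/Crs = 1/88 + 1/77 = 0.02435.
Crs = 41.068 mL/cmH2O.

41.1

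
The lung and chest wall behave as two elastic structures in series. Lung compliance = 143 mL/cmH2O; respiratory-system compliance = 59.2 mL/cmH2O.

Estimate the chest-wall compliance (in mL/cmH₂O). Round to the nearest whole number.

101

1/Ccw = 1/Crs − 1/CL.
1/Ccw = 1/59.2 − 1/143 = 0.009899.
Ccw = 101.02 mL/cmH2O.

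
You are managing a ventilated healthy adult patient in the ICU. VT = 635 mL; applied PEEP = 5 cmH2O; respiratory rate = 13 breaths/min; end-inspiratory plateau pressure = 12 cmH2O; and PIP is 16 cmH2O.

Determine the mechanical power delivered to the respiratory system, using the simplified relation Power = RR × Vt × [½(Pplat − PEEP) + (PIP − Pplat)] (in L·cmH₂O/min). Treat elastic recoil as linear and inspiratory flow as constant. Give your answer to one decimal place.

61.9

Per-breath work = Vt × [½(Pplat−PEEP) + (PIP−Pplat)] = 0.635 × [0.5×7.0 + 4.0] = 0.635 × 7.5 = 4.763 L·cmH2O.
Power = 13 × 4.763 = 61.919 L·cmH2O/min.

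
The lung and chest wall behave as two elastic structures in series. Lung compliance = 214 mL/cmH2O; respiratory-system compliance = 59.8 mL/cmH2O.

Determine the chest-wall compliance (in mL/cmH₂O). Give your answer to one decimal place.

1/Ccw = 1/Crs − 1/CL.
1/Ccw = 1/59.8 − 1/214 = 0.01205.
Ccw = 82.988 mL/cmH2O.

83.0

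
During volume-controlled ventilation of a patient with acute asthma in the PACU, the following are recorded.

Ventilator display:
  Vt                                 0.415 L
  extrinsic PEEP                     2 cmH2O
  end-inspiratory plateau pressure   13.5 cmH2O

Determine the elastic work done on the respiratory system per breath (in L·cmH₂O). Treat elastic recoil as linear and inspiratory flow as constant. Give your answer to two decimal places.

2.39

Elastic work ≈ ½ × (Pplat − PEEP) × Vt = 0.5 × (13.5 − 2) × 0.415 L = 0.5 × 11.5 × 0.415 = 2.386 L·cmH2O.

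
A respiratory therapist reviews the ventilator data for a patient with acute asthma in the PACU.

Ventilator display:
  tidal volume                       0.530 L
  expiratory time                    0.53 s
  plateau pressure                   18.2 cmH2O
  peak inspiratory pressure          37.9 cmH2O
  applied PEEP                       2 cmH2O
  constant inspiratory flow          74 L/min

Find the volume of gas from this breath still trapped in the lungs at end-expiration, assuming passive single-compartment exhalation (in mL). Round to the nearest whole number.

Flow: 74 L/min ÷ 60 = 1.2333 L/s.
R = (PIP − Pplat)/V̇ = (37.9 − 18.2) / 1.2333 = 19.7/1.2333 = 15.973 cmH2O·s/L.
C = Vt/(Pplat − PEEP) = 530.0 / (18.2 − 2) = 530.0/16.2 = 32.716 mL/cmH2O.
τ = R × C = 15.973 × 0.03272 L/cmH2O = 0.5226 s.
Fraction remaining = e^(−Te/τ) = e^(−0.53/0.5226) = 0.3627.
Trapped volume = 530.0 × 0.3627 = 192.23 mL.

192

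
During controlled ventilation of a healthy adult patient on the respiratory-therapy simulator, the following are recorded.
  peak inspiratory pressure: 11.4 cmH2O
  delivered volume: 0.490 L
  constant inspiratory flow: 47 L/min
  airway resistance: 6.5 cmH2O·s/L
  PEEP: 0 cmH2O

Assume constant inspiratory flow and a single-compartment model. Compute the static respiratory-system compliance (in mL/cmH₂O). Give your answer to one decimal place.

77.7

Flow: 47 L/min ÷ 60 = 0.7833 L/s.
Equation of motion (constant flow): PIP = Vt/C + R·V̇ + PEEP.
Vt/C = PIP − R·V̇ − PEEP = 11.4 − 6.5×0.7833 − 0 = 11.4 − 5.091 − 0 = 6.309 cmH2O.
C = Vt / 6.309 = 490 / 6.309 = 77.667 mL/cmH2O.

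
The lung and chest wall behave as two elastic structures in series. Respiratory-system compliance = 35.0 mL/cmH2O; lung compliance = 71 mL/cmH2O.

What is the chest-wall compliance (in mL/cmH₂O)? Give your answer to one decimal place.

69.0

1/Ccw = 1/Crs − 1/CL.
1/Ccw = 1/35.0 − 1/71 = 0.01449.
Ccw = 69.013 mL/cmH2O.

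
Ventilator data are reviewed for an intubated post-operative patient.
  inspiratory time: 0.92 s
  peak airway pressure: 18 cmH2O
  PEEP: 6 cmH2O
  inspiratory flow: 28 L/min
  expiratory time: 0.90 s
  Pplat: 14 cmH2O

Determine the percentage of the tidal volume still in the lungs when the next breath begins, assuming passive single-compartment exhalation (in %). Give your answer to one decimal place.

14.1

Flow: 28 L/min ÷ 60 = 0.4667 L/s.
Vt = flow × Ti = 0.4667 L/s × 0.92 s × 1000 mL/L = 429.36 mL.
R = (PIP − Pplat)/V̇ = (18 − 14) / 0.4667 = 4.0/0.4667 = 8.571 cmH2O·s/L.
C = Vt/(Pplat − PEEP) = 429.36 / (14 − 6) = 429.36/8.0 = 53.67 mL/cmH2O.
τ = R × C = 8.571 × 0.05367 L/cmH2O = 0.46 s.
Fraction remaining at end-expiration = e^(−Te/τ) = e^(−0.90/0.46) = 0.1413 → 14.13%.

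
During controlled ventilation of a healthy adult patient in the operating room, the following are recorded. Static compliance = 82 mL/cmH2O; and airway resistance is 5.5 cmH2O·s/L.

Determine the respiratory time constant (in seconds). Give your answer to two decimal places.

0.45

τ = R × C = 5.5 × 82 mL/cmH2O = 5.5 × 0.082 L/cmH2O = 0.451 s.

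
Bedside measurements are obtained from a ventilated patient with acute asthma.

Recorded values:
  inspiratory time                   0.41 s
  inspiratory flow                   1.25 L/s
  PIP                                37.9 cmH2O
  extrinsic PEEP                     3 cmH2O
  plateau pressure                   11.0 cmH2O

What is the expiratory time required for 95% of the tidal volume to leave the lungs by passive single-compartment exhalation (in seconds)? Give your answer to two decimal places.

Vt = flow × Ti = 1.25 L/s × 0.41 s × 1000 mL/L = 512.5 mL.
R = (PIP − Pplat)/V̇ = (37.9 − 11.0) / 1.25 = 26.9/1.25 = 21.52 cmH2O·s/L.
C = Vt/(Pplat − PEEP) = 512.5 / (11.0 − 3) = 512.5/8.0 = 64.063 mL/cmH2O.
τ = R × C = 21.52 × 0.06406 L/cmH2O = 1.379 s.
t = −τ·ln(1 − 0.95) = −1.379·ln(0.05) = 4.131 s.

4.13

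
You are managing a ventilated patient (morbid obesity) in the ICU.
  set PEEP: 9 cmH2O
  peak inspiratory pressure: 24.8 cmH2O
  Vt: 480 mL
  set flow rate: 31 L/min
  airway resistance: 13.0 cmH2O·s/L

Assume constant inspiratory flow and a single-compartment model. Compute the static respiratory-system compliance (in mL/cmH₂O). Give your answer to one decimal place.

Flow: 31 L/min ÷ 60 = 0.5167 L/s.
Equation of motion (constant flow): PIP = Vt/C + R·V̇ + PEEP.
Vt/C = PIP − R·V̇ − PEEP = 24.8 − 13.0×0.5167 − 9 = 24.8 − 6.717 − 9 = 9.083 cmH2O.
C = Vt / 9.083 = 480 / 9.083 = 52.846 mL/cmH2O.

52.8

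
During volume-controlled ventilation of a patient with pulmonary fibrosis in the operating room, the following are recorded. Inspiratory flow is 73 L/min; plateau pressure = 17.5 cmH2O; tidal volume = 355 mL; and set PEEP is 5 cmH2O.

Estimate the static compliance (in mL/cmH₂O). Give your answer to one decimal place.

Cstat = Vt / (Pplat − PEEP) = 355 / (17.5 − 5) = 355 / 12.5 = 28.4 mL/cmH2O.

28.4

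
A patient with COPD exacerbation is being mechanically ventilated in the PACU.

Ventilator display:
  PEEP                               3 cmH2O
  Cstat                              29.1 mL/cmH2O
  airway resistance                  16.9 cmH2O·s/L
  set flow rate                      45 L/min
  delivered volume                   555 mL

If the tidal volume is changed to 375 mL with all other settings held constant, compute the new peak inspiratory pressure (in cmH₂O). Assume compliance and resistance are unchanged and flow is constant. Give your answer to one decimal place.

28.6

Flow: 45 L/min ÷ 60 = 0.75 L/s.
PIP = Vt/C + R·V̇ + PEEP (constant-flow equation of motion).
Only the elastic term changes: ΔPIP = ΔVt / C = (375 − 555) / 29.1 = -6.186 cmH2O.
Original PIP = 555/29.1 + 16.9×0.75 + 3 = 34.747 cmH2O; new PIP = 34.747 + (-6.186) = 28.561 cmH2O.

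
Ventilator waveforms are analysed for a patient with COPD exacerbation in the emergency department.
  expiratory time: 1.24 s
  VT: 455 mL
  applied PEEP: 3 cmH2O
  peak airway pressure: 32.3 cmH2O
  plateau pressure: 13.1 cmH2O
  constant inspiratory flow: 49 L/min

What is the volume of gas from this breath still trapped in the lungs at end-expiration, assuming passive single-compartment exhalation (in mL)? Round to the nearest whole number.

141

Flow: 49 L/min ÷ 60 = 0.8167 L/s.
R = (PIP − Pplat)/V̇ = (32.3 − 13.1) / 0.8167 = 19.2/0.8167 = 23.509 cmH2O·s/L.
C = Vt/(Pplat − PEEP) = 455.0 / (13.1 − 3) = 455.0/10.1 = 45.05 mL/cmH2O.
τ = R × C = 23.509 × 0.04505 L/cmH2O = 1.059 s.
Fraction remaining = e^(−Te/τ) = e^(−1.24/1.059) = 0.3101.
Trapped volume = 455.0 × 0.3101 = 141.1 mL.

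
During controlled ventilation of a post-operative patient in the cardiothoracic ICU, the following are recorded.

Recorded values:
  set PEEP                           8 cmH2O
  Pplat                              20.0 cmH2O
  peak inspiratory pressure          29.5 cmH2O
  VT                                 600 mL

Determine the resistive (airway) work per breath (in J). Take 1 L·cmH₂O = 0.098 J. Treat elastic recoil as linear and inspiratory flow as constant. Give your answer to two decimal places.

With constant inspiratory flow the resistive pressure is constant at PIP − Pplat = 29.5 − 20.0 = 9.5 cmH2O, so resistive work = 9.5 × 0.600 = 5.7 L·cmH2O.
× 0.098 J/(L·cmH2O) → 0.5586 J.

0.56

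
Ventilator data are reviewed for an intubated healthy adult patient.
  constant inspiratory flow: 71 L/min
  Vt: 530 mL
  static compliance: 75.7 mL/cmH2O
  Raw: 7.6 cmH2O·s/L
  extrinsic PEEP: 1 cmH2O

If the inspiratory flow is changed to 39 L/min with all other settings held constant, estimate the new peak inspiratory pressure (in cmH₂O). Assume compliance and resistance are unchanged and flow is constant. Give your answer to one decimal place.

Flow: 71 L/min ÷ 60 = 1.1833 L/s.
New flow: 39 L/min ÷ 60 = 0.65 L/s.
PIP = Vt/C + R·V̇ + PEEP (constant-flow equation of motion).
Only the resistive term changes: ΔPIP = R × ΔV̇ = 7.6 × (0.65 − 1.1833) = 7.6 × -0.5333 = -4.053 cmH2O.
Original PIP = 530/75.7 + 7.6×1.1833 + 1 = 16.994 cmH2O; new PIP = 16.994 + (-4.053) = 12.941 cmH2O.

12.9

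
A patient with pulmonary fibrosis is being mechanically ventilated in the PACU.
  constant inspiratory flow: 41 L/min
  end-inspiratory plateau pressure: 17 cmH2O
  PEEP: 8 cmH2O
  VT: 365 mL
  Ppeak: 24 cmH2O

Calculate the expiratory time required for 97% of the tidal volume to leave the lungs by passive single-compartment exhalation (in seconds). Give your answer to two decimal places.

Flow: 41 L/min ÷ 60 = 0.6833 L/s.
R = (PIP − Pplat)/V̇ = (24 − 17) / 0.6833 = 7.0/0.6833 = 10.244 cmH2O·s/L.
C = Vt/(Pplat − PEEP) = 365.0 / (17 − 8) = 365.0/9.0 = 40.556 mL/cmH2O.
τ = R × C = 10.244 × 0.04056 L/cmH2O = 0.4155 s.
t = −τ·ln(1 − 0.97) = −0.4155·ln(0.03) = 1.457 s.

1.46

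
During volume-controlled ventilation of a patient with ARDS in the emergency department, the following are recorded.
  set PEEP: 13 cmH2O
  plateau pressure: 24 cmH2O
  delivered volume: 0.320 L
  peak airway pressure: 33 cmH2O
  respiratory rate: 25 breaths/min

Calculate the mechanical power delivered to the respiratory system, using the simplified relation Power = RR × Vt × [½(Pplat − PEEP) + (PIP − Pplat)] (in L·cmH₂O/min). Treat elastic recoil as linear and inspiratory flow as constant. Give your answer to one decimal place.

116.0

Per-breath work = Vt × [½(Pplat−PEEP) + (PIP−Pplat)] = 0.320 × [0.5×11.0 + 9.0] = 0.320 × 14.5 = 4.64 L·cmH2O.
Power = 25 × 4.64 = 116.0 L·cmH2O/min.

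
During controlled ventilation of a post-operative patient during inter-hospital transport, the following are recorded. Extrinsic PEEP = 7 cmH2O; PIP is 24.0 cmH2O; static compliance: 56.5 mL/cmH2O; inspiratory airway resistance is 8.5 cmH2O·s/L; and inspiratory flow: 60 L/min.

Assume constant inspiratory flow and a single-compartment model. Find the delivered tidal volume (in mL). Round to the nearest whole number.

Flow: 60 L/min ÷ 60 = 1 L/s.
Equation of motion (constant flow): PIP = Vt/C + R·V̇ + PEEP.
Vt/C = PIP − R·V̇ − PEEP = 24.0 − 8.5 − 7 = 8.5 cmH2O.
Vt = C × 8.5 = 56.5 × 8.5 = 480.25 mL.

480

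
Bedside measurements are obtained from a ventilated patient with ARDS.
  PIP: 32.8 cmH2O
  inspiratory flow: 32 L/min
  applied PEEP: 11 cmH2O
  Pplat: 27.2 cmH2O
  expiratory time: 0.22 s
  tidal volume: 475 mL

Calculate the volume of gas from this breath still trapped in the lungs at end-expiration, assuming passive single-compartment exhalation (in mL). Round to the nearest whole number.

232

Flow: 32 L/min ÷ 60 = 0.5333 L/s.
R = (PIP − Pplat)/V̇ = (32.8 − 27.2) / 0.5333 = 5.6/0.5333 = 10.501 cmH2O·s/L.
C = Vt/(Pplat − PEEP) = 475.0 / (27.2 − 11) = 475.0/16.2 = 29.321 mL/cmH2O.
τ = R × C = 10.501 × 0.02932 L/cmH2O = 0.3079 s.
Fraction remaining = e^(−Te/τ) = e^(−0.22/0.3079) = 0.4894.
Trapped volume = 475.0 × 0.4894 = 232.47 mL.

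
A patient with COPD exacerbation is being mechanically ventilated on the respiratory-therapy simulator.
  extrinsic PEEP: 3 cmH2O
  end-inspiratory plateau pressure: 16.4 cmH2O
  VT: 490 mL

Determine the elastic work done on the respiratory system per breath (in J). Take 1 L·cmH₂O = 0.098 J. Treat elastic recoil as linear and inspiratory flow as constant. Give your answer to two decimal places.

Elastic work ≈ ½ × (Pplat − PEEP) × Vt = 0.5 × (16.4 − 3) × 0.490 L = 0.5 × 13.4 × 0.490 = 3.283 L·cmH2O.
× 0.098 J/(L·cmH2O) → 0.3217 J.

0.32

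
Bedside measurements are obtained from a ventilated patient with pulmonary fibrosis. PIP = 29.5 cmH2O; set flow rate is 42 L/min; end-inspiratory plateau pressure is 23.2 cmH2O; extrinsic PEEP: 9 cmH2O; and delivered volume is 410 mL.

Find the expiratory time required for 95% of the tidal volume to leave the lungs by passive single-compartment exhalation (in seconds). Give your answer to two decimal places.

0.78

Flow: 42 L/min ÷ 60 = 0.7 L/s.
R = (PIP − Pplat)/V̇ = (29.5 − 23.2) / 0.7 = 6.3/0.7 = 9.0 cmH2O·s/L.
C = Vt/(Pplat − PEEP) = 410.0 / (23.2 − 9) = 410.0/14.2 = 28.873 mL/cmH2O.
τ = R × C = 9.0 × 0.02887 L/cmH2O = 0.2598 s.
t = −τ·ln(1 − 0.95) = −0.2598·ln(0.05) = 0.7783 s.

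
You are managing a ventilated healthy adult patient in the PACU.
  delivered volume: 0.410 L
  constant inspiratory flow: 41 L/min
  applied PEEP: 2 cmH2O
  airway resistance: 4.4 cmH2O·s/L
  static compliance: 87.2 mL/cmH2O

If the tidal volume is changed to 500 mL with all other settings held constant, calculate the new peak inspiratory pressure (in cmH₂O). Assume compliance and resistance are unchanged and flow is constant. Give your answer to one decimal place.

10.7

Flow: 41 L/min ÷ 60 = 0.6833 L/s.
PIP = Vt/C + R·V̇ + PEEP (constant-flow equation of motion).
Only the elastic term changes: ΔPIP = ΔVt / C = (500 − 410) / 87.2 = 1.032 cmH2O.
Original PIP = 410/87.2 + 4.4×0.6833 + 2 = 9.708 cmH2O; new PIP = 9.708 + (1.032) = 10.74 cmH2O.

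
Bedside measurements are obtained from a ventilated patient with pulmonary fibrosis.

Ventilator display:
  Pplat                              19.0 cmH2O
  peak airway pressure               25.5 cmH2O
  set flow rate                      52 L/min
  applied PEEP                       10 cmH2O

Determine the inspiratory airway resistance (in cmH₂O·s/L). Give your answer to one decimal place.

7.5

Flow: 52 L/min ÷ 60 = 0.8667 L/s.
Raw = (PIP − Pplat) / flow = (25.5 − 19.0) / 0.8667 = 6.5 / 0.8667 = 7.5 cmH2O·s/L.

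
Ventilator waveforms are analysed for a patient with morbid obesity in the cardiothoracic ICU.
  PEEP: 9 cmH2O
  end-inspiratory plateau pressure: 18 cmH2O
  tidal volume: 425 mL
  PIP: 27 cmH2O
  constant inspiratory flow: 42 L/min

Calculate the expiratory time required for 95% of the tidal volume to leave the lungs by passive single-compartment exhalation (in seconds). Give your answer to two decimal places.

1.82

Flow: 42 L/min ÷ 60 = 0.7 L/s.
R = (PIP − Pplat)/V̇ = (27 − 18) / 0.7 = 9.0/0.7 = 12.857 cmH2O·s/L.
C = Vt/(Pplat − PEEP) = 425.0 / (18 − 9) = 425.0/9.0 = 47.222 mL/cmH2O.
τ = R × C = 12.857 × 0.04722 L/cmH2O = 0.6071 s.
t = −τ·ln(1 − 0.95) = −0.6071·ln(0.05) = 1.819 s.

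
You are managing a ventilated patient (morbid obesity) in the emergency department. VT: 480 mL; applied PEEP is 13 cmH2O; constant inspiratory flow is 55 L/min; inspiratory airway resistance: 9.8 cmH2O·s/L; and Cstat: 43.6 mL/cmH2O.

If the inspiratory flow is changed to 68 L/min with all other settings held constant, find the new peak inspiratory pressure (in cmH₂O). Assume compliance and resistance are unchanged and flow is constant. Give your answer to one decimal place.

Flow: 55 L/min ÷ 60 = 0.9167 L/s.
New flow: 68 L/min ÷ 60 = 1.1333 L/s.
PIP = Vt/C + R·V̇ + PEEP (constant-flow equation of motion).
Only the resistive term changes: ΔPIP = R × ΔV̇ = 9.8 × (1.1333 − 0.9167) = 9.8 × 0.2166 = 2.123 cmH2O.
Original PIP = 480/43.6 + 9.8×0.9167 + 13 = 32.993 cmH2O; new PIP = 32.993 + (2.123) = 35.116 cmH2O.

35.1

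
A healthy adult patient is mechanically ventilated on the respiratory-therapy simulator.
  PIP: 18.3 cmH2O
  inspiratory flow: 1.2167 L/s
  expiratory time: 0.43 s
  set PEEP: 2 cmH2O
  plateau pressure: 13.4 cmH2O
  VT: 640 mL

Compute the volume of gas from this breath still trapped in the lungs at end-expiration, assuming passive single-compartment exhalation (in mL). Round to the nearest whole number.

96

R = (PIP − Pplat)/V̇ = (18.3 − 13.4) / 1.2167 = 4.9/1.2167 = 4.027 cmH2O·s/L.
C = Vt/(Pplat − PEEP) = 640.0 / (13.4 − 2) = 640.0/11.4 = 56.14 mL/cmH2O.
τ = R × C = 4.027 × 0.05614 L/cmH2O = 0.2261 s.
Fraction remaining = e^(−Te/τ) = e^(−0.43/0.2261) = 0.1493.
Trapped volume = 640.0 × 0.1493 = 95.552 mL.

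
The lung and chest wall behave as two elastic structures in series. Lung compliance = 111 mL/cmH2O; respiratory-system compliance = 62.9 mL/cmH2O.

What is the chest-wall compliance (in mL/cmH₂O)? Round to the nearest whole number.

145

1/Ccw = 1/Crs − 1/CL.
1/Ccw = 1/62.9 − 1/111 = 0.006889.
Ccw = 145.16 mL/cmH2O.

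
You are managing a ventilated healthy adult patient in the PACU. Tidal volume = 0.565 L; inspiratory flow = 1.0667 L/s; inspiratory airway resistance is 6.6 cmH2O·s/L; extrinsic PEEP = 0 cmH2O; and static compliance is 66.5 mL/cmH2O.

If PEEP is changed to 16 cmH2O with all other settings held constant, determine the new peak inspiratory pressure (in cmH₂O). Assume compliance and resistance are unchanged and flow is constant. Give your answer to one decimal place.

31.5

PIP = Vt/C + R·V̇ + PEEP (constant-flow equation of motion).
Only the baseline term changes: ΔPIP = ΔPEEP = 16 − 0 = 16.0 cmH2O.
Original PIP = 565/66.5 + 6.6×1.0667 + 0 = 15.536 cmH2O; new PIP = 15.536 + (16.0) = 31.536 cmH2O.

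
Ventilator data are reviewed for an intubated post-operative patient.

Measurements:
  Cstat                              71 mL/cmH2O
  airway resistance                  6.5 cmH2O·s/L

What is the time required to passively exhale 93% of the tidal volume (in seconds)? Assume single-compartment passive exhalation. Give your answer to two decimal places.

1.23

τ = R × C = 6.5 × 71 mL/cmH2O = 6.5 × 0.071 L/cmH2O = 0.4615 s.
Exhaled fraction f = 1 − e^(−t/τ) → t = −τ·ln(1 − f) = −0.4615·ln(0.07) = 1.227 s.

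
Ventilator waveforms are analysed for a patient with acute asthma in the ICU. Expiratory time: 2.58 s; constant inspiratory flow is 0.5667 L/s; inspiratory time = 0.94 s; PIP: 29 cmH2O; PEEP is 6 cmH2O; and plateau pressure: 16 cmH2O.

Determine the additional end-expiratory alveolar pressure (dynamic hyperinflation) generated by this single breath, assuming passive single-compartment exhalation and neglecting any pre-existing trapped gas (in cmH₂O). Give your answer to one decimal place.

Vt = flow × Ti = 0.5667 L/s × 0.94 s × 1000 mL/L = 532.7 mL.
R = (PIP − Pplat)/V̇ = (29 − 16) / 0.5667 = 13.0/0.5667 = 22.94 cmH2O·s/L.
C = Vt/(Pplat − PEEP) = 532.7 / (16 − 6) = 532.7/10.0 = 53.27 mL/cmH2O.
τ = R × C = 22.94 × 0.05327 L/cmH2O = 1.222 s.
Fraction remaining = e^(−Te/τ) = e^(−2.58/1.222) = 0.1211; trapped volume = 532.7 × 0.1211 = 64.51 mL.
Additional alveolar pressure from trapping ≈ V_trapped / C = 64.51 / 53.27 = 1.211 cmH2O.

1.2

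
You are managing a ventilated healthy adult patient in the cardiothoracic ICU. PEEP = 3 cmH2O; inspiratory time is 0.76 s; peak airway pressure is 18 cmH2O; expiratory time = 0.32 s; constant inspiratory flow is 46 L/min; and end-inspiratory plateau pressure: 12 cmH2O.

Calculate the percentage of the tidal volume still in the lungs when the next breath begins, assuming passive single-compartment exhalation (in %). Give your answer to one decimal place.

53.2

Flow: 46 L/min ÷ 60 = 0.7667 L/s.
Vt = flow × Ti = 0.7667 L/s × 0.76 s × 1000 mL/L = 582.69 mL.
R = (PIP − Pplat)/V̇ = (18 − 12) / 0.7667 = 6.0/0.7667 = 7.826 cmH2O·s/L.
C = Vt/(Pplat − PEEP) = 582.69 / (12 − 3) = 582.69/9.0 = 64.743 mL/cmH2O.
τ = R × C = 7.826 × 0.06474 L/cmH2O = 0.5067 s.
Fraction remaining at end-expiration = e^(−Te/τ) = e^(−0.32/0.5067) = 0.5318 → 53.18%.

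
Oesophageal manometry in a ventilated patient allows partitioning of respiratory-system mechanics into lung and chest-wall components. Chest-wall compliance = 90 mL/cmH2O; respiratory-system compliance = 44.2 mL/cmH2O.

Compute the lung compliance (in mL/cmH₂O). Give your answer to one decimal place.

1/CL = 1/Crs − 1/Ccw.
1/CL = 1/44.2 − 1/90 = 0.01151.
CL = 86.881 mL/cmH2O.

86.9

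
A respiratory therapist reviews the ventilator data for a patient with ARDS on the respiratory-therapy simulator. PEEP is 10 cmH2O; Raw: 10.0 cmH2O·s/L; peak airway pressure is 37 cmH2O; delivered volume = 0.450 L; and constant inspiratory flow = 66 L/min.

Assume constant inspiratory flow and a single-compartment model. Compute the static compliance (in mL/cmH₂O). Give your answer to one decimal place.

28.1

Flow: 66 L/min ÷ 60 = 1.1 L/s.
Equation of motion (constant flow): PIP = Vt/C + R·V̇ + PEEP.
Vt/C = PIP − R·V̇ − PEEP = 37 − 10.0×1.1 − 10 = 37 − 11.0 − 10 = 16.0 cmH2O.
C = Vt / 16.0 = 450 / 16.0 = 28.125 mL/cmH2O.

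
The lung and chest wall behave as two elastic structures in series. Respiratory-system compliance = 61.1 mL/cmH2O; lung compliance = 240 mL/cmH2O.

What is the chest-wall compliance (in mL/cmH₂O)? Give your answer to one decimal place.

82.0

1/Ccw = 1/Crs − 1/CL.
1/Ccw = 1/61.1 − 1/240 = 0.0122.
Ccw = 81.967 mL/cmH2O.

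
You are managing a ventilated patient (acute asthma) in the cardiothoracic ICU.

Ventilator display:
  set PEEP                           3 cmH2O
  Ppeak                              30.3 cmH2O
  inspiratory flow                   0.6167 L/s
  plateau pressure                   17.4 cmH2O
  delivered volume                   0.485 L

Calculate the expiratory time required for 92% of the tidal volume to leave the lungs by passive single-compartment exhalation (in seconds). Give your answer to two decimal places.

R = (PIP − Pplat)/V̇ = (30.3 − 17.4) / 0.6167 = 12.9/0.6167 = 20.918 cmH2O·s/L.
C = Vt/(Pplat − PEEP) = 485.0 / (17.4 − 3) = 485.0/14.4 = 33.681 mL/cmH2O.
τ = R × C = 20.918 × 0.03368 L/cmH2O = 0.7045 s.
t = −τ·ln(1 − 0.92) = −0.7045·ln(0.08) = 1.779 s.

1.78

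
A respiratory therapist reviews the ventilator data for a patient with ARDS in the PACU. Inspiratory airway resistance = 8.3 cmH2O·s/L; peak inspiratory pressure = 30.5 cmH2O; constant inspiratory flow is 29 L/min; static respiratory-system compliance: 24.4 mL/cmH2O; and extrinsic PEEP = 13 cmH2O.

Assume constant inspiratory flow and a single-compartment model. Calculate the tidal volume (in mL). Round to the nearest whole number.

329

Flow: 29 L/min ÷ 60 = 0.4833 L/s.
Equation of motion (constant flow): PIP = Vt/C + R·V̇ + PEEP.
Vt/C = PIP − R·V̇ − PEEP = 30.5 − 4.011 − 13 = 13.489 cmH2O.
Vt = C × 13.489 = 24.4 × 13.489 = 329.13 mL.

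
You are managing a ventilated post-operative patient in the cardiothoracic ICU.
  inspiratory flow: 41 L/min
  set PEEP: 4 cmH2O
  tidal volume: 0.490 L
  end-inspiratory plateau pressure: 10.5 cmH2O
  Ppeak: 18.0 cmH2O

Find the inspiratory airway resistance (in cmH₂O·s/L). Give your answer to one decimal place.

Flow: 41 L/min ÷ 60 = 0.6833 L/s.
Raw = (PIP − Pplat) / flow = (18.0 − 10.5) / 0.6833 = 7.5 / 0.6833 = 10.976 cmH2O·s/L.

11.0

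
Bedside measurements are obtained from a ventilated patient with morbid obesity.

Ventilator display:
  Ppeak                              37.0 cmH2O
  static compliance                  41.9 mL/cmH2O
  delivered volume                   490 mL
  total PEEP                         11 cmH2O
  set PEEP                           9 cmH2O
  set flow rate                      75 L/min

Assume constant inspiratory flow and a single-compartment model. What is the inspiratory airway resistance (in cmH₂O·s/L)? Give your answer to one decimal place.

11.4

Flow: 75 L/min ÷ 60 = 1.25 L/s.
Total PEEP = 11 cmH2O (set 9 + intrinsic 2); this is the baseline alveolar pressure.
Equation of motion (constant flow): PIP = Vt/C + R·V̇ + PEEP.
R·V̇ = PIP − Vt/C − PEEP = 37.0 − 490/41.9 − 11 = 37.0 − 11.695 − 11 = 14.305 cmH2O.
R = 14.305 / 1.25 = 11.444 cmH2O·s/L.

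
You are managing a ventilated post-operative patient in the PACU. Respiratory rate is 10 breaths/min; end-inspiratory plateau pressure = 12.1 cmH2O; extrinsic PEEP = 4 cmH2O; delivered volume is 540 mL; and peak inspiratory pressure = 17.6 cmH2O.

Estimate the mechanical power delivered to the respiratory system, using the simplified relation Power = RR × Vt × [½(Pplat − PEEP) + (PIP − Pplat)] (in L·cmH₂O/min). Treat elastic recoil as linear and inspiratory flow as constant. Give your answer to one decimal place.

Per-breath work = Vt × [½(Pplat−PEEP) + (PIP−Pplat)] = 0.540 × [0.5×8.1 + 5.5] = 0.540 × 9.55 = 5.157 L·cmH2O.
Power = 10 × 5.157 = 51.57 L·cmH2O/min.

51.6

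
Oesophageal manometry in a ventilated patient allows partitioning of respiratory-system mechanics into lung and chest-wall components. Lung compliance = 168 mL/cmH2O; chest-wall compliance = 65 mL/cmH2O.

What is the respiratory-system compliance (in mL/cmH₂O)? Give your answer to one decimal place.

46.9

Lung and chest wall are elastances in series: 1/Crs = 1/CL + 1/Ccw.
1/Crs = 1/168 + 1/65 = 0.02134.
Crs = 46.86 mL/cmH2O.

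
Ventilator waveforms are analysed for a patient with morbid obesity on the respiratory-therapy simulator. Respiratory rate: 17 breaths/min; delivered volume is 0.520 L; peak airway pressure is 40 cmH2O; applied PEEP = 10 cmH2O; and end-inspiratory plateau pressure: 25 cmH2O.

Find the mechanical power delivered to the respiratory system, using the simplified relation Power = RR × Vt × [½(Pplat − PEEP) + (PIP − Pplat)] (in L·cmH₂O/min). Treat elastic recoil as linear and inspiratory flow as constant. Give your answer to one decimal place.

Per-breath work = Vt × [½(Pplat−PEEP) + (PIP−Pplat)] = 0.520 × [0.5×15.0 + 15.0] = 0.520 × 22.5 = 11.7 L·cmH2O.
Power = 17 × 11.7 = 198.9 L·cmH2O/min.

198.9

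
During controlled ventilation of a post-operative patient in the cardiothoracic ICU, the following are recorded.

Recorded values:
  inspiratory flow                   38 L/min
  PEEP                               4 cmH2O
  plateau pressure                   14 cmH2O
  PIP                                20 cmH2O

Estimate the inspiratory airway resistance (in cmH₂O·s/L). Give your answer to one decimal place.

Flow: 38 L/min ÷ 60 = 0.6333 L/s.
Raw = (PIP − Pplat) / flow = (20 − 14) / 0.6333 = 6.0 / 0.6333 = 9.474 cmH2O·s/L.

9.5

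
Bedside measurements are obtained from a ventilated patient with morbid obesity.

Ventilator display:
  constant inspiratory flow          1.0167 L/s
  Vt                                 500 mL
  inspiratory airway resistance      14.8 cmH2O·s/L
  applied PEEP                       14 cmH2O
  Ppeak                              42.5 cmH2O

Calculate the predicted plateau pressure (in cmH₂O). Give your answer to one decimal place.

27.5

Pplat = PIP − Raw × flow = 42.5 − 14.8 × 1.0167 = 42.5 − 15.047 = 27.453 cmH2O.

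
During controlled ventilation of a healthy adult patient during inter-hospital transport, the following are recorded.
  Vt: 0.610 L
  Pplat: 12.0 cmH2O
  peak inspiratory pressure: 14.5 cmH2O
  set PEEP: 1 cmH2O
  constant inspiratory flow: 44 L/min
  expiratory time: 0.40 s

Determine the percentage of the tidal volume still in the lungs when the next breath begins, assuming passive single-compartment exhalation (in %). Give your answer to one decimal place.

12.1

Flow: 44 L/min ÷ 60 = 0.7333 L/s.
R = (PIP − Pplat)/V̇ = (14.5 − 12.0) / 0.7333 = 2.5/0.7333 = 3.409 cmH2O·s/L.
C = Vt/(Pplat − PEEP) = 610.0 / (12.0 − 1) = 610.0/11.0 = 55.455 mL/cmH2O.
τ = R × C = 3.409 × 0.05546 L/cmH2O = 0.1891 s.
Fraction remaining at end-expiration = e^(−Te/τ) = e^(−0.40/0.1891) = 0.1206 → 12.06%.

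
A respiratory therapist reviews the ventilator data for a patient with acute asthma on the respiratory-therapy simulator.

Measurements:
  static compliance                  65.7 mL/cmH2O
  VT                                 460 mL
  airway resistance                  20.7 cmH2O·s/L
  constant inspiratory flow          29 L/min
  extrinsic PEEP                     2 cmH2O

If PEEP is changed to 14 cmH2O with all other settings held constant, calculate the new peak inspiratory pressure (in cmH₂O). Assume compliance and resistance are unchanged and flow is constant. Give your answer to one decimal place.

Flow: 29 L/min ÷ 60 = 0.4833 L/s.
PIP = Vt/C + R·V̇ + PEEP (constant-flow equation of motion).
Only the baseline term changes: ΔPIP = ΔPEEP = 14 − 2 = 12.0 cmH2O.
Original PIP = 460/65.7 + 20.7×0.4833 + 2 = 19.006 cmH2O; new PIP = 19.006 + (12.0) = 31.006 cmH2O.

31.0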